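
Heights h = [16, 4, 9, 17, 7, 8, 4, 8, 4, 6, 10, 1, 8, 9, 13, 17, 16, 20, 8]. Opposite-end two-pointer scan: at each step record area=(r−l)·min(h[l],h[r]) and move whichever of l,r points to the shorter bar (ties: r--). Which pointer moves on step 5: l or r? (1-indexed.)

l=1 r=19: min(16,8)*18=144 best=144 *, r--
l=1 r=18: min(16,20)*17=272 best=272 *, l++
l=2 r=18: min(4,20)*16=64 best=272, l++
l=3 r=18: min(9,20)*15=135 best=272, l++
l=4 r=18: min(17,20)*14=238 best=272, l++

l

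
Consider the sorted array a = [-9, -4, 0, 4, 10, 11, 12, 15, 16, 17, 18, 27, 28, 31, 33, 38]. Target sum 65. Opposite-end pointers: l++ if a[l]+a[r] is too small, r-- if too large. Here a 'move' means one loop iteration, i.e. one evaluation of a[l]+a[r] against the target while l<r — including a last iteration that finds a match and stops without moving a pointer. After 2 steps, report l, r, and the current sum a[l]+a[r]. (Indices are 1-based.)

l=1 r=16: -9+38=29 <65, l++
l=2 r=16: -4+38=34 <65, l++

l=3, r=16, sum=38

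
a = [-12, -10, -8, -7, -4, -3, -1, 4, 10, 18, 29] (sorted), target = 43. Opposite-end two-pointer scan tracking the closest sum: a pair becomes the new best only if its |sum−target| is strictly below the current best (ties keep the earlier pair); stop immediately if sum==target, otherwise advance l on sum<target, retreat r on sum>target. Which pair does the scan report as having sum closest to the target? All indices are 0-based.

pair (10, 29) with sum 39 (|Δ|=4)

l=0 r=10: -12+29=17 d=26 *, l++
l=1 r=10: -10+29=19 d=24 *, l++
l=2 r=10: -8+29=21 d=22 *, l++
l=3 r=10: -7+29=22 d=21 *, l++
l=4 r=10: -4+29=25 d=18 *, l++
l=5 r=10: -3+29=26 d=17 *, l++
l=6 r=10: -1+29=28 d=15 *, l++
l=7 r=10: 4+29=33 d=10 *, l++
l=8 r=10: 10+29=39 d=4 *, l++
l=9 r=10: 18+29=47 d=4, r--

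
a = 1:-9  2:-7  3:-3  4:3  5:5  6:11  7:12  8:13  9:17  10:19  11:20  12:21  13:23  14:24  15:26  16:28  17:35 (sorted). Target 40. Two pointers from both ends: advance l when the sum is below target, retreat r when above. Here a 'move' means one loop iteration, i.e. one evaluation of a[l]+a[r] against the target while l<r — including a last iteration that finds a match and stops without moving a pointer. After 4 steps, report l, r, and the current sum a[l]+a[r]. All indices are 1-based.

l=5, r=17, sum=40

l=1 r=17: -9+35=26 <40, l++
l=2 r=17: -7+35=28 <40, l++
l=3 r=17: -3+35=32 <40, l++
l=4 r=17: 3+35=38 <40, l++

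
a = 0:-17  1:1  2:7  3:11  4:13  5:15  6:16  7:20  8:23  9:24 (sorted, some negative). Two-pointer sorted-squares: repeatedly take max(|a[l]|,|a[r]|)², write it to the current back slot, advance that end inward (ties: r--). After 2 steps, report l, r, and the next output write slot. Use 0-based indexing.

l=0 r=9: |-17|<=|24| out[9]=576, r--
l=0 r=8: |-17|<=|23| out[8]=529, r--

l=0, r=7, next write slot=7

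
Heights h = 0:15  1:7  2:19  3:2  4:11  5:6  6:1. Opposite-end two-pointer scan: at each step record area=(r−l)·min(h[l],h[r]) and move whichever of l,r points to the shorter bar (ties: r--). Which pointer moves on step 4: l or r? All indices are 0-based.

l=0 r=6: min(15,1)*6=6 best=6 *, r--
l=0 r=5: min(15,6)*5=30 best=30 *, r--
l=0 r=4: min(15,11)*4=44 best=44 *, r--
l=0 r=3: min(15,2)*3=6 best=44, r--

r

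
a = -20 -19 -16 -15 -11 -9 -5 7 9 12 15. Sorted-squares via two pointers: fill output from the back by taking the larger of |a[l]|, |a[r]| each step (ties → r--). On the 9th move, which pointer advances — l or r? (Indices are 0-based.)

l=0 r=10: |-20|>|15| out[10]=400, l++
l=1 r=10: |-19|>|15| out[9]=361, l++
l=2 r=10: |-16|>|15| out[8]=256, l++
l=3 r=10: |-15|<=|15| out[7]=225, r--
l=3 r=9: |-15|>|12| out[6]=225, l++
l=4 r=9: |-11|<=|12| out[5]=144, r--
l=4 r=8: |-11|>|9| out[4]=121, l++
l=5 r=8: |-9|<=|9| out[3]=81, r--
l=5 r=7: |-9|>|7| out[2]=81, l++

l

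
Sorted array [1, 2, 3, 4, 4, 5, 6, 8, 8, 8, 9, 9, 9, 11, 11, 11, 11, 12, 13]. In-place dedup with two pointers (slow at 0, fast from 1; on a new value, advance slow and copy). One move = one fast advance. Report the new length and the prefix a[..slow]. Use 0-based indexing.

(s=0,f=1) a[fast]=2≠a[slow]=1 write a[1]=2 → slow++,fast++
(s=1,f=2) a[fast]=3≠a[slow]=2 write a[2]=3 → slow++,fast++
(s=2,f=3) a[fast]=4≠a[slow]=3 write a[3]=4 → slow++,fast++
(s=3,f=4) a[fast]=4=a[slow] dup → fast++
(s=3,f=5) a[fast]=5≠a[slow]=4 write a[4]=5 → slow++,fast++
(s=4,f=6) a[fast]=6≠a[slow]=5 write a[5]=6 → slow++,fast++
(s=5,f=7) a[fast]=8≠a[slow]=6 write a[6]=8 → slow++,fast++
(s=6,f=8) a[fast]=8=a[slow] dup → fast++
(s=6,f=9) a[fast]=8=a[slow] dup → fast++
(s=6,f=10) a[fast]=9≠a[slow]=8 write a[7]=9 → slow++,fast++
(s=7,f=11) a[fast]=9=a[slow] dup → fast++
(s=7,f=12) a[fast]=9=a[slow] dup → fast++
(s=7,f=13) a[fast]=11≠a[slow]=9 write a[8]=11 → slow++,fast++
(s=8,f=14) a[fast]=11=a[slow] dup → fast++
(s=8,f=15) a[fast]=11=a[slow] dup → fast++
(s=8,f=16) a[fast]=11=a[slow] dup → fast++
(s=8,f=17) a[fast]=12≠a[slow]=11 write a[9]=12 → slow++,fast++
(s=9,f=18) a[fast]=13≠a[slow]=12 write a[10]=13 → slow++,fast++

length 11; prefix = [1, 2, 3, 4, 5, 6, 8, 9, 11, 12, 13]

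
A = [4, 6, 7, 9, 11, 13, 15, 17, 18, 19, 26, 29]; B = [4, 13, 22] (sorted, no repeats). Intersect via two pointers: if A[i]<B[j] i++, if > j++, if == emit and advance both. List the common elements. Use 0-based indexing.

intersection = [4, 13]

i=0 j=0: 4==4 emit, i++,j++
i=1 j=1: 6<13, i++
i=2 j=1: 7<13, i++
i=3 j=1: 9<13, i++
i=4 j=1: 11<13, i++
i=5 j=1: 13==13 emit, i++,j++
i=6 j=2: 15<22, i++
i=7 j=2: 17<22, i++
i=8 j=2: 18<22, i++
i=9 j=2: 19<22, i++
i=10 j=2: 26>22, j++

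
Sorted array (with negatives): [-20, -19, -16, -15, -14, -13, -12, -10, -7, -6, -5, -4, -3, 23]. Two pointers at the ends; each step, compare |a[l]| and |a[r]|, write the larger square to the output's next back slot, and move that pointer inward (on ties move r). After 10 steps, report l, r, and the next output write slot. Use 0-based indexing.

[0,13] |-20|<=|23| out[13]=529 → r--
[0,12] |-20|>|-3| out[12]=400 → l++
[1,12] |-19|>|-3| out[11]=361 → l++
[2,12] |-16|>|-3| out[10]=256 → l++
[3,12] |-15|>|-3| out[9]=225 → l++
[4,12] |-14|>|-3| out[8]=196 → l++
[5,12] |-13|>|-3| out[7]=169 → l++
[6,12] |-12|>|-3| out[6]=144 → l++
[7,12] |-10|>|-3| out[5]=100 → l++
[8,12] |-7|>|-3| out[4]=49 → l++

l=9, r=12, next write slot=3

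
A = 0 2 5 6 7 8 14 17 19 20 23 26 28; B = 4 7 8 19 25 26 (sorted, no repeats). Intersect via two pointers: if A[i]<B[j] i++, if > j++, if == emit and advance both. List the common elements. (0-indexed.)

[i=0,j=0] 0<4 → i++
[i=1,j=0] 2<4 → i++
[i=2,j=0] 5>4 → j++
[i=2,j=1] 5<7 → i++
[i=3,j=1] 6<7 → i++
[i=4,j=1] 7==7 emit → i++,j++
[i=5,j=2] 8==8 emit → i++,j++
[i=6,j=3] 14<19 → i++
[i=7,j=3] 17<19 → i++
[i=8,j=3] 19==19 emit → i++,j++
[i=9,j=4] 20<25 → i++
[i=10,j=4] 23<25 → i++
[i=11,j=4] 26>25 → j++
[i=11,j=5] 26==26 emit → i++,j++

intersection = [7, 8, 19, 26]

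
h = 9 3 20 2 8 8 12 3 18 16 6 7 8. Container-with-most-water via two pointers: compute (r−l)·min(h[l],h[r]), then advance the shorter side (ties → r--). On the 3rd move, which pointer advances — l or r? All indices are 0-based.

l=0 r=12: min(9,8)*12=96 best=96 *, r--
l=0 r=11: min(9,7)*11=77 best=96, r--
l=0 r=10: min(9,6)*10=60 best=96, r--

r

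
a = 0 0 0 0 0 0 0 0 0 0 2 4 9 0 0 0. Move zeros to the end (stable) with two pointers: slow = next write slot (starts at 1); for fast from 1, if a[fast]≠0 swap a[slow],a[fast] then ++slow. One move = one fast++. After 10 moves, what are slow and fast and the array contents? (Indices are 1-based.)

slow=1, fast=11, a=[0, 0, 0, 0, 0, 0, 0, 0, 0, 0, 2, 4, 9, 0, 0, 0]

(s=1,f=1) a[fast]=0 → fast++
(s=1,f=2) a[fast]=0 → fast++
(s=1,f=3) a[fast]=0 → fast++
(s=1,f=4) a[fast]=0 → fast++
(s=1,f=5) a[fast]=0 → fast++
(s=1,f=6) a[fast]=0 → fast++
(s=1,f=7) a[fast]=0 → fast++
(s=1,f=8) a[fast]=0 → fast++
(s=1,f=9) a[fast]=0 → fast++
(s=1,f=10) a[fast]=0 → fast++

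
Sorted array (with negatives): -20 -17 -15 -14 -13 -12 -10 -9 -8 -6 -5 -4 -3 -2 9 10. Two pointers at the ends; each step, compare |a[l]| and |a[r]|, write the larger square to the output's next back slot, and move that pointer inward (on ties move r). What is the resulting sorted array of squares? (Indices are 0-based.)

[4, 9, 16, 25, 36, 64, 81, 81, 100, 100, 144, 169, 196, 225, 289, 400]

l=0 r=15: |-20|>|10| out[15]=400, l++
l=1 r=15: |-17|>|10| out[14]=289, l++
l=2 r=15: |-15|>|10| out[13]=225, l++
l=3 r=15: |-14|>|10| out[12]=196, l++
l=4 r=15: |-13|>|10| out[11]=169, l++
l=5 r=15: |-12|>|10| out[10]=144, l++
l=6 r=15: |-10|<=|10| out[9]=100, r--
l=6 r=14: |-10|>|9| out[8]=100, l++
l=7 r=14: |-9|<=|9| out[7]=81, r--
l=7 r=13: |-9|>|-2| out[6]=81, l++
l=8 r=13: |-8|>|-2| out[5]=64, l++
l=9 r=13: |-6|>|-2| out[4]=36, l++
l=10 r=13: |-5|>|-2| out[3]=25, l++
l=11 r=13: |-4|>|-2| out[2]=16, l++
l=12 r=13: |-3|>|-2| out[1]=9, l++
l=13 r=13: |-2|<=|-2| out[0]=4, r--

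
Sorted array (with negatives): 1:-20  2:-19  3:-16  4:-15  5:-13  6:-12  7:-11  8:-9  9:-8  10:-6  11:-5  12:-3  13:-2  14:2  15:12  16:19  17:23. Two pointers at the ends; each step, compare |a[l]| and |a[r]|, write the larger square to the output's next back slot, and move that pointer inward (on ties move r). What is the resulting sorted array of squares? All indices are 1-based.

[1,17] |-20|<=|23| out[17]=529 → r--
[1,16] |-20|>|19| out[16]=400 → l++
[2,16] |-19|<=|19| out[15]=361 → r--
[2,15] |-19|>|12| out[14]=361 → l++
[3,15] |-16|>|12| out[13]=256 → l++
[4,15] |-15|>|12| out[12]=225 → l++
[5,15] |-13|>|12| out[11]=169 → l++
[6,15] |-12|<=|12| out[10]=144 → r--
[6,14] |-12|>|2| out[9]=144 → l++
[7,14] |-11|>|2| out[8]=121 → l++
[8,14] |-9|>|2| out[7]=81 → l++
[9,14] |-8|>|2| out[6]=64 → l++
[10,14] |-6|>|2| out[5]=36 → l++
[11,14] |-5|>|2| out[4]=25 → l++
[12,14] |-3|>|2| out[3]=9 → l++
[13,14] |-2|<=|2| out[2]=4 → r--
[13,13] |-2|<=|-2| out[1]=4 → r--

[4, 4, 9, 25, 36, 64, 81, 121, 144, 144, 169, 225, 256, 361, 361, 400, 529]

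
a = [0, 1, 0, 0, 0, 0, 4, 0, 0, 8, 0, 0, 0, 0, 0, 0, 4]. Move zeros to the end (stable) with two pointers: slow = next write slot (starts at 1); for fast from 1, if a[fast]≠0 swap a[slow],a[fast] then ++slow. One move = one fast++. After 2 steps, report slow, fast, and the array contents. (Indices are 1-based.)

slow=2, fast=3, a=[1, 0, 0, 0, 0, 0, 4, 0, 0, 8, 0, 0, 0, 0, 0, 0, 4]

slow=1 fast=1: a[fast]=0, fast++
slow=1 fast=2: a[fast]=1≠0 swap→a[1]=1, slow++,fast++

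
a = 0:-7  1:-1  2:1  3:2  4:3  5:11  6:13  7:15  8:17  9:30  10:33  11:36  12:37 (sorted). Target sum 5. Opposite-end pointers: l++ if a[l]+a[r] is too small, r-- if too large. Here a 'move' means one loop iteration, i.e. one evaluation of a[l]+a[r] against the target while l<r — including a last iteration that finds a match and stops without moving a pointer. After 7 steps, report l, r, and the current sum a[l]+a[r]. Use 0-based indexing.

l=0, r=5, sum=4

[0,12] -7+37=30 >5 → r--
[0,11] -7+36=29 >5 → r--
[0,10] -7+33=26 >5 → r--
[0,9] -7+30=23 >5 → r--
[0,8] -7+17=10 >5 → r--
[0,7] -7+15=8 >5 → r--
[0,6] -7+13=6 >5 → r--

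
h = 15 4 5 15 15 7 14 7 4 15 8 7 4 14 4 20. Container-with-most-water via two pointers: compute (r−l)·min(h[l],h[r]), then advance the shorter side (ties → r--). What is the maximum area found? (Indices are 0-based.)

[0,15] min(15,20)*15=225 best=225 * → l++
[1,15] min(4,20)*14=56 best=225 → l++
[2,15] min(5,20)*13=65 best=225 → l++
[3,15] min(15,20)*12=180 best=225 → l++
[4,15] min(15,20)*11=165 best=225 → l++
[5,15] min(7,20)*10=70 best=225 → l++
[6,15] min(14,20)*9=126 best=225 → l++
[7,15] min(7,20)*8=56 best=225 → l++
[8,15] min(4,20)*7=28 best=225 → l++
[9,15] min(15,20)*6=90 best=225 → l++
[10,15] min(8,20)*5=40 best=225 → l++
[11,15] min(7,20)*4=28 best=225 → l++
[12,15] min(4,20)*3=12 best=225 → l++
[13,15] min(14,20)*2=28 best=225 → l++
[14,15] min(4,20)*1=4 best=225 → l++

max area = 225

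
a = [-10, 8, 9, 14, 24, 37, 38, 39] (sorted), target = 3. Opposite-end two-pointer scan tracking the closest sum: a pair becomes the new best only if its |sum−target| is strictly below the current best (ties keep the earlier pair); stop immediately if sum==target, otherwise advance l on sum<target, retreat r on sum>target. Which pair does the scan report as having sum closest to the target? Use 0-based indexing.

[0,7] -10+39=29 d=26 * → r--
[0,6] -10+38=28 d=25 * → r--
[0,5] -10+37=27 d=24 * → r--
[0,4] -10+24=14 d=11 * → r--
[0,3] -10+14=4 d=1 * → r--
[0,2] -10+9=-1 d=4 → l++
[1,2] 8+9=17 d=14 → r--

pair (-10, 14) with sum 4 (|Δ|=1)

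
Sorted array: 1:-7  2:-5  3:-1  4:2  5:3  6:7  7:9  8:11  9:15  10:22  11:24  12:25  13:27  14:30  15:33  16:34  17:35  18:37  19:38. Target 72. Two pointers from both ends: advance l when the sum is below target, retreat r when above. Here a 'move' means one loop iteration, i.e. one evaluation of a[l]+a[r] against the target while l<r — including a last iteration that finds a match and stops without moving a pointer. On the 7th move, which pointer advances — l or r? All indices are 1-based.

[1,19] -7+38=31 <72 → l++
[2,19] -5+38=33 <72 → l++
[3,19] -1+38=37 <72 → l++
[4,19] 2+38=40 <72 → l++
[5,19] 3+38=41 <72 → l++
[6,19] 7+38=45 <72 → l++
[7,19] 9+38=47 <72 → l++

l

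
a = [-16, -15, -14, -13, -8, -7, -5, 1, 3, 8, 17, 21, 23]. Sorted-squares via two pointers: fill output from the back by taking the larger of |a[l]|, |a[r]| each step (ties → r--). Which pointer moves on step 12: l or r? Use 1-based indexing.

l=1 r=13: |-16|<=|23| out[13]=529, r--
l=1 r=12: |-16|<=|21| out[12]=441, r--
l=1 r=11: |-16|<=|17| out[11]=289, r--
l=1 r=10: |-16|>|8| out[10]=256, l++
l=2 r=10: |-15|>|8| out[9]=225, l++
l=3 r=10: |-14|>|8| out[8]=196, l++
l=4 r=10: |-13|>|8| out[7]=169, l++
l=5 r=10: |-8|<=|8| out[6]=64, r--
l=5 r=9: |-8|>|3| out[5]=64, l++
l=6 r=9: |-7|>|3| out[4]=49, l++
l=7 r=9: |-5|>|3| out[3]=25, l++
l=8 r=9: |1|<=|3| out[2]=9, r--

r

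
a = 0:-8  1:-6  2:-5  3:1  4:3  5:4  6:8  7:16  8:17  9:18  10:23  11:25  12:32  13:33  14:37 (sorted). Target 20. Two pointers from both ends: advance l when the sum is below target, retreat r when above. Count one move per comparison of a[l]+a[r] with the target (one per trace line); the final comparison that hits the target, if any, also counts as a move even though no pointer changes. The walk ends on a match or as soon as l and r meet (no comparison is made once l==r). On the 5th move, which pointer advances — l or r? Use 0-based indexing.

l

l=0 r=14: -8+37=29 >20, r--
l=0 r=13: -8+33=25 >20, r--
l=0 r=12: -8+32=24 >20, r--
l=0 r=11: -8+25=17 <20, l++
l=1 r=11: -6+25=19 <20, l++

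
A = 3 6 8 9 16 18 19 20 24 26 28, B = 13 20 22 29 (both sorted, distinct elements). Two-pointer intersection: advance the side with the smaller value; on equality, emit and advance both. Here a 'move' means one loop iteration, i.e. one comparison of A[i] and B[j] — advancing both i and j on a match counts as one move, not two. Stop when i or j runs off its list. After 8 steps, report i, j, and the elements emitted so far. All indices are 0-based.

i=7, j=1, emitted=[]

i=0 j=0: 3<13, i++
i=1 j=0: 6<13, i++
i=2 j=0: 8<13, i++
i=3 j=0: 9<13, i++
i=4 j=0: 16>13, j++
i=4 j=1: 16<20, i++
i=5 j=1: 18<20, i++
i=6 j=1: 19<20, i++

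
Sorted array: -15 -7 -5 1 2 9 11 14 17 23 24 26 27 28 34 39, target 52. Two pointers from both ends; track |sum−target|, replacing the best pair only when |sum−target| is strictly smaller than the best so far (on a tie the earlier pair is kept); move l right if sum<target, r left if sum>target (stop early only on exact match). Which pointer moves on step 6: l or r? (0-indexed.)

l

[0,15] -15+39=24 d=28 * → l++
[1,15] -7+39=32 d=20 * → l++
[2,15] -5+39=34 d=18 * → l++
[3,15] 1+39=40 d=12 * → l++
[4,15] 2+39=41 d=11 * → l++
[5,15] 9+39=48 d=4 * → l++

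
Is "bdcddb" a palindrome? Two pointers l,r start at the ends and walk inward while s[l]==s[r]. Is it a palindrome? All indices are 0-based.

[0,5] 'b'=='b' → l++,r--
[1,4] 'd'=='d' → l++,r--
[2,3] 'c'!='d' → stop

not a palindrome (mismatch at 2,3)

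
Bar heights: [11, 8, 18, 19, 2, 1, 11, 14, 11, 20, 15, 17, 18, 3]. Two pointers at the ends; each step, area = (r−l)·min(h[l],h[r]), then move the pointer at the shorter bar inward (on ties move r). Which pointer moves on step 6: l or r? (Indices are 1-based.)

r

l=1 r=14: min(11,3)*13=39 best=39 *, r--
l=1 r=13: min(11,18)*12=132 best=132 *, l++
l=2 r=13: min(8,18)*11=88 best=132, l++
l=3 r=13: min(18,18)*10=180 best=180 *, r--
l=3 r=12: min(18,17)*9=153 best=180, r--
l=3 r=11: min(18,15)*8=120 best=180, r--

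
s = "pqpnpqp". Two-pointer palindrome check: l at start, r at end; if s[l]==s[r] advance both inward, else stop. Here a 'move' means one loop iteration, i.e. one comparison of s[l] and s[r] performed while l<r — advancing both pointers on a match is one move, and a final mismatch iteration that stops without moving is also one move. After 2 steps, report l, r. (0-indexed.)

[0,6] 'p'=='p' → l++,r--
[1,5] 'q'=='q' → l++,r--

l=2, r=4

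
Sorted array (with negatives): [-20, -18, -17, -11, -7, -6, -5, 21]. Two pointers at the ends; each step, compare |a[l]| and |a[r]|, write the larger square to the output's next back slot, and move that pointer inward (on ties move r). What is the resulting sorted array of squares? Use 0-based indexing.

[25, 36, 49, 121, 289, 324, 400, 441]

[0,7] |-20|<=|21| out[7]=441 → r--
[0,6] |-20|>|-5| out[6]=400 → l++
[1,6] |-18|>|-5| out[5]=324 → l++
[2,6] |-17|>|-5| out[4]=289 → l++
[3,6] |-11|>|-5| out[3]=121 → l++
[4,6] |-7|>|-5| out[2]=49 → l++
[5,6] |-6|>|-5| out[1]=36 → l++
[6,6] |-5|<=|-5| out[0]=25 → r--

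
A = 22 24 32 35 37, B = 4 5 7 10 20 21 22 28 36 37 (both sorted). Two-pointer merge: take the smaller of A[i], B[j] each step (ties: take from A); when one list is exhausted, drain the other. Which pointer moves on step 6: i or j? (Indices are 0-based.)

j

i=0 j=0: A[i]=22>B[j]=4 take 4, j++
i=0 j=1: A[i]=22>B[j]=5 take 5, j++
i=0 j=2: A[i]=22>B[j]=7 take 7, j++
i=0 j=3: A[i]=22>B[j]=10 take 10, j++
i=0 j=4: A[i]=22>B[j]=20 take 20, j++
i=0 j=5: A[i]=22>B[j]=21 take 21, j++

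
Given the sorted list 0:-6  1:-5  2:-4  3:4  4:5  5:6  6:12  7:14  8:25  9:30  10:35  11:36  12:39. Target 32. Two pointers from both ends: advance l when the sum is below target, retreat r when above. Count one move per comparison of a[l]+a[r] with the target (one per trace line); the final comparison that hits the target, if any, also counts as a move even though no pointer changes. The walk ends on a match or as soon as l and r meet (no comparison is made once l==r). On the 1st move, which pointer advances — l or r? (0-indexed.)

l=0 r=12: -6+39=33 >32, r--

r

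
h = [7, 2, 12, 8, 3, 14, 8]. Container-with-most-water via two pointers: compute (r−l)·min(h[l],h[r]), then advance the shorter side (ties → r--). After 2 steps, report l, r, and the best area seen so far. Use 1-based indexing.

[1,7] min(7,8)*6=42 best=42 * → l++
[2,7] min(2,8)*5=10 best=42 → l++

l=3, r=7, best area=42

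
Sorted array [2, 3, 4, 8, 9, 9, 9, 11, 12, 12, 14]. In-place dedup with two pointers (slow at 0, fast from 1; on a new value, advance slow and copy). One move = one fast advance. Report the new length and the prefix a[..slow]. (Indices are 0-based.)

length 8; prefix = [2, 3, 4, 8, 9, 11, 12, 14]

slow=0 fast=1: a[fast]=3≠a[slow]=2 write a[1]=3, slow++,fast++
slow=1 fast=2: a[fast]=4≠a[slow]=3 write a[2]=4, slow++,fast++
slow=2 fast=3: a[fast]=8≠a[slow]=4 write a[3]=8, slow++,fast++
slow=3 fast=4: a[fast]=9≠a[slow]=8 write a[4]=9, slow++,fast++
slow=4 fast=5: a[fast]=9=a[slow] dup, fast++
slow=4 fast=6: a[fast]=9=a[slow] dup, fast++
slow=4 fast=7: a[fast]=11≠a[slow]=9 write a[5]=11, slow++,fast++
slow=5 fast=8: a[fast]=12≠a[slow]=11 write a[6]=12, slow++,fast++
slow=6 fast=9: a[fast]=12=a[slow] dup, fast++
slow=6 fast=10: a[fast]=14≠a[slow]=12 write a[7]=14, slow++,fast++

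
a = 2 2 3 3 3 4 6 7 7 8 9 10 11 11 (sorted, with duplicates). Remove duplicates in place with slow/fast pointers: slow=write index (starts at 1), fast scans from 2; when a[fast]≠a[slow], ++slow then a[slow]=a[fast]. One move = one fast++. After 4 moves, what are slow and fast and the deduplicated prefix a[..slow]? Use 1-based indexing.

slow=1 fast=2: a[fast]=2=a[slow] dup, fast++
slow=1 fast=3: a[fast]=3≠a[slow]=2 write a[2]=3, slow++,fast++
slow=2 fast=4: a[fast]=3=a[slow] dup, fast++
slow=2 fast=5: a[fast]=3=a[slow] dup, fast++

slow=2, fast=6, prefix=[2, 3]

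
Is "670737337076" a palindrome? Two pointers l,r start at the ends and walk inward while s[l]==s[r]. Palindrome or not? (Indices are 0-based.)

l=0 r=11: '6'=='6', l++,r--
l=1 r=10: '7'=='7', l++,r--
l=2 r=9: '0'=='0', l++,r--
l=3 r=8: '7'=='7', l++,r--
l=4 r=7: '3'=='3', l++,r--
l=5 r=6: '7'!='3', stop

not a palindrome (mismatch at 5,6)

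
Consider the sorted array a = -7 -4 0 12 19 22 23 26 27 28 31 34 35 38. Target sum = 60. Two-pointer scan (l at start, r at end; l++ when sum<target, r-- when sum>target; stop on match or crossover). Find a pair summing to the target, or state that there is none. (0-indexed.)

[0,13] -7+38=31 <60 → l++
[1,13] -4+38=34 <60 → l++
[2,13] 0+38=38 <60 → l++
[3,13] 12+38=50 <60 → l++
[4,13] 19+38=57 <60 → l++
[5,13] 22+38=60 → found

(22, 38)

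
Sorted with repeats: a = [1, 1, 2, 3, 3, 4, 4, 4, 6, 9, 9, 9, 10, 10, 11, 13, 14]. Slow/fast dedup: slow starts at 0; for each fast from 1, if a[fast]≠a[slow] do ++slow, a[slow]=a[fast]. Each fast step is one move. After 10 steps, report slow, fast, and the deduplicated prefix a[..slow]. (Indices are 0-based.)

slow=5, fast=11, prefix=[1, 2, 3, 4, 6, 9]

slow=0 fast=1: a[fast]=1=a[slow] dup, fast++
slow=0 fast=2: a[fast]=2≠a[slow]=1 write a[1]=2, slow++,fast++
slow=1 fast=3: a[fast]=3≠a[slow]=2 write a[2]=3, slow++,fast++
slow=2 fast=4: a[fast]=3=a[slow] dup, fast++
slow=2 fast=5: a[fast]=4≠a[slow]=3 write a[3]=4, slow++,fast++
slow=3 fast=6: a[fast]=4=a[slow] dup, fast++
slow=3 fast=7: a[fast]=4=a[slow] dup, fast++
slow=3 fast=8: a[fast]=6≠a[slow]=4 write a[4]=6, slow++,fast++
slow=4 fast=9: a[fast]=9≠a[slow]=6 write a[5]=9, slow++,fast++
slow=5 fast=10: a[fast]=9=a[slow] dup, fast++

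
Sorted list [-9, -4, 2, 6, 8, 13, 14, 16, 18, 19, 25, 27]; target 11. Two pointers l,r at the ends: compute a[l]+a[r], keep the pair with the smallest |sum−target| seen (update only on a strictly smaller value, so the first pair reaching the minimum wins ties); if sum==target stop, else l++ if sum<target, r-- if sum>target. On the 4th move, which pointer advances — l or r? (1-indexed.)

r

l=1 r=12: -9+27=18 d=7 *, r--
l=1 r=11: -9+25=16 d=5 *, r--
l=1 r=10: -9+19=10 d=1 *, l++
l=2 r=10: -4+19=15 d=4, r--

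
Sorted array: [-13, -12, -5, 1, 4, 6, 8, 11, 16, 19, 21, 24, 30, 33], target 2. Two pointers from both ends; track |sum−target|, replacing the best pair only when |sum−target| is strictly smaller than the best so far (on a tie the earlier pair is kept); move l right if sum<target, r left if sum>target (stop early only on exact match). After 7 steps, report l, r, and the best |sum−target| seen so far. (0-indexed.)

l=0 r=13: -13+33=20 d=18 *, r--
l=0 r=12: -13+30=17 d=15 *, r--
l=0 r=11: -13+24=11 d=9 *, r--
l=0 r=10: -13+21=8 d=6 *, r--
l=0 r=9: -13+19=6 d=4 *, r--
l=0 r=8: -13+16=3 d=1 *, r--
l=0 r=7: -13+11=-2 d=4, l++

l=1, r=7, best |Δ|=1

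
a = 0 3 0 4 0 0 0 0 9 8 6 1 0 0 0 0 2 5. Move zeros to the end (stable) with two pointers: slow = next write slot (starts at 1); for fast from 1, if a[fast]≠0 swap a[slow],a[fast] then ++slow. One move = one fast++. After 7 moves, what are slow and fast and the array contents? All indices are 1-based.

slow=1 fast=1: a[fast]=0, fast++
slow=1 fast=2: a[fast]=3≠0 swap→a[1]=3, slow++,fast++
slow=2 fast=3: a[fast]=0, fast++
slow=2 fast=4: a[fast]=4≠0 swap→a[2]=4, slow++,fast++
slow=3 fast=5: a[fast]=0, fast++
slow=3 fast=6: a[fast]=0, fast++
slow=3 fast=7: a[fast]=0, fast++

slow=3, fast=8, a=[3, 4, 0, 0, 0, 0, 0, 0, 9, 8, 6, 1, 0, 0, 0, 0, 2, 5]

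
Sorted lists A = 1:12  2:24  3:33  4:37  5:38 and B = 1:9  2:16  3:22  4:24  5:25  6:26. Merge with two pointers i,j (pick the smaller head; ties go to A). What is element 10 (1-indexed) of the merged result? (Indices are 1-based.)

i=1 j=1: A[i]=12>B[j]=9 take 9, j++
i=1 j=2: A[i]=12<=B[j]=16 take 12, i++
i=2 j=2: A[i]=24>B[j]=16 take 16, j++
i=2 j=3: A[i]=24>B[j]=22 take 22, j++
i=2 j=4: A[i]=24<=B[j]=24 take 24, i++
i=3 j=4: A[i]=33>B[j]=24 take 24, j++
i=3 j=5: A[i]=33>B[j]=25 take 25, j++
i=3 j=6: A[i]=33>B[j]=26 take 26, j++
i=3 j=7: B done, take A[i]=33, i++
i=4 j=7: B done, take A[i]=37, i++
i=5 j=7: B done, take A[i]=38, i++

merged[10] = 37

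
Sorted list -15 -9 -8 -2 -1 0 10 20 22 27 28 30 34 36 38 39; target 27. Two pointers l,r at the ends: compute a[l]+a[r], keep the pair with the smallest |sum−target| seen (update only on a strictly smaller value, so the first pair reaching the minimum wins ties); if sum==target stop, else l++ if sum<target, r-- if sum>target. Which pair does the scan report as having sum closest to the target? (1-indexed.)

[1,16] -15+39=24 d=3 * → l++
[2,16] -9+39=30 d=3 → r--
[2,15] -9+38=29 d=2 * → r--
[2,14] -9+36=27 d=0 * → stop

pair (-9, 36) with sum 27 (|Δ|=0)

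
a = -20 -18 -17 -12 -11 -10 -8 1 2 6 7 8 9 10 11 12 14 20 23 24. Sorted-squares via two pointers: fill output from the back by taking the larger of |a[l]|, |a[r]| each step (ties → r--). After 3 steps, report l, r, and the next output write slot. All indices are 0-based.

[0,19] |-20|<=|24| out[19]=576 → r--
[0,18] |-20|<=|23| out[18]=529 → r--
[0,17] |-20|<=|20| out[17]=400 → r--

l=0, r=16, next write slot=16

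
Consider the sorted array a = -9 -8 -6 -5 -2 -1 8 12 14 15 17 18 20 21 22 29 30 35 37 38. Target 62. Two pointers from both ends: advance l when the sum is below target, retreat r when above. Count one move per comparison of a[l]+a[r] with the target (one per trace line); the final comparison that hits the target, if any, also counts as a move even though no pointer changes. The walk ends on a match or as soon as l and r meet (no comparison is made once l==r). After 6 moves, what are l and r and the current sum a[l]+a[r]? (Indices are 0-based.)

l=0 r=19: -9+38=29 <62, l++
l=1 r=19: -8+38=30 <62, l++
l=2 r=19: -6+38=32 <62, l++
l=3 r=19: -5+38=33 <62, l++
l=4 r=19: -2+38=36 <62, l++
l=5 r=19: -1+38=37 <62, l++

l=6, r=19, sum=46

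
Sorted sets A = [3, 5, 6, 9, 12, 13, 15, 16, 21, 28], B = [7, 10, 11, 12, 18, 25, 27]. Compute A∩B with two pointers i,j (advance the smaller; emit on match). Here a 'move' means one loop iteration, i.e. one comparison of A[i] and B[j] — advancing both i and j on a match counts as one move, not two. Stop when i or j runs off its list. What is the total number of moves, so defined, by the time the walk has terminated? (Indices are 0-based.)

[i=0,j=0] 3<7 → i++
[i=1,j=0] 5<7 → i++
[i=2,j=0] 6<7 → i++
[i=3,j=0] 9>7 → j++
[i=3,j=1] 9<10 → i++
[i=4,j=1] 12>10 → j++
[i=4,j=2] 12>11 → j++
[i=4,j=3] 12==12 emit → i++,j++
[i=5,j=4] 13<18 → i++
[i=6,j=4] 15<18 → i++
[i=7,j=4] 16<18 → i++
[i=8,j=4] 21>18 → j++
[i=8,j=5] 21<25 → i++
[i=9,j=5] 28>25 → j++
[i=9,j=6] 28>27 → j++

15 moves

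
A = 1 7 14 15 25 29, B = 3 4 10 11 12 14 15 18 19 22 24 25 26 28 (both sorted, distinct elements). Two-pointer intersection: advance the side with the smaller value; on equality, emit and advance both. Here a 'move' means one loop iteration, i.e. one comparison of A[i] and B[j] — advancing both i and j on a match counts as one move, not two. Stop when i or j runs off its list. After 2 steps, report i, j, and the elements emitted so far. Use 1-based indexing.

i=1 j=1: 1<3, i++
i=2 j=1: 7>3, j++

i=2, j=2, emitted=[]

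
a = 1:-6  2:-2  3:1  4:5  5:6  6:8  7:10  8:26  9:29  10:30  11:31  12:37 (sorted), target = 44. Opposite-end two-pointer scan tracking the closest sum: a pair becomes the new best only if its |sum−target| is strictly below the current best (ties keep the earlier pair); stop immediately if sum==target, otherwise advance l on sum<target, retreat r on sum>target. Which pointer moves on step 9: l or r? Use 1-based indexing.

l=1 r=12: -6+37=31 d=13 *, l++
l=2 r=12: -2+37=35 d=9 *, l++
l=3 r=12: 1+37=38 d=6 *, l++
l=4 r=12: 5+37=42 d=2 *, l++
l=5 r=12: 6+37=43 d=1 *, l++
l=6 r=12: 8+37=45 d=1, r--
l=6 r=11: 8+31=39 d=5, l++
l=7 r=11: 10+31=41 d=3, l++
l=8 r=11: 26+31=57 d=13, r--

r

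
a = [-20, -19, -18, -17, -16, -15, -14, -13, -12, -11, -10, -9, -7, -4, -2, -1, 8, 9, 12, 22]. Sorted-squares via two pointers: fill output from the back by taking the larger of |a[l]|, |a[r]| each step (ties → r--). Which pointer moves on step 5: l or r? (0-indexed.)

[0,19] |-20|<=|22| out[19]=484 → r--
[0,18] |-20|>|12| out[18]=400 → l++
[1,18] |-19|>|12| out[17]=361 → l++
[2,18] |-18|>|12| out[16]=324 → l++
[3,18] |-17|>|12| out[15]=289 → l++

l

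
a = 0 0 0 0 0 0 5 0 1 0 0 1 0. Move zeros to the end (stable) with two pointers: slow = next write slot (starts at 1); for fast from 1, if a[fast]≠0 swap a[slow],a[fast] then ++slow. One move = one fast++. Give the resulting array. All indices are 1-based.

(s=1,f=1) a[fast]=0 → fast++
(s=1,f=2) a[fast]=0 → fast++
(s=1,f=3) a[fast]=0 → fast++
(s=1,f=4) a[fast]=0 → fast++
(s=1,f=5) a[fast]=0 → fast++
(s=1,f=6) a[fast]=0 → fast++
(s=1,f=7) a[fast]=5≠0 swap→a[1]=5 → slow++,fast++
(s=2,f=8) a[fast]=0 → fast++
(s=2,f=9) a[fast]=1≠0 swap→a[2]=1 → slow++,fast++
(s=3,f=10) a[fast]=0 → fast++
(s=3,f=11) a[fast]=0 → fast++
(s=3,f=12) a[fast]=1≠0 swap→a[3]=1 → slow++,fast++
(s=4,f=13) a[fast]=0 → fast++

[5, 1, 1, 0, 0, 0, 0, 0, 0, 0, 0, 0, 0]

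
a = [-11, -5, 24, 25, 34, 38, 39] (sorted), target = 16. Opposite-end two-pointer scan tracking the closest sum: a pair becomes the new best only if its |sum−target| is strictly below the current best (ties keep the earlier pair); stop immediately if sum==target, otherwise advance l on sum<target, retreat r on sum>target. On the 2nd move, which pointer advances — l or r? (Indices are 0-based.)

l=0 r=6: -11+39=28 d=12 *, r--
l=0 r=5: -11+38=27 d=11 *, r--

r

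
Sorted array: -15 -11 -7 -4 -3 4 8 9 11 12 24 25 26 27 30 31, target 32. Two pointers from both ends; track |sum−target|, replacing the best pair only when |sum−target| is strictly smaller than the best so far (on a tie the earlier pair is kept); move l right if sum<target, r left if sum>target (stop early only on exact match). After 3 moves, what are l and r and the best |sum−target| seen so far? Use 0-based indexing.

l=3, r=15, best |Δ|=8

[0,15] -15+31=16 d=16 * → l++
[1,15] -11+31=20 d=12 * → l++
[2,15] -7+31=24 d=8 * → l++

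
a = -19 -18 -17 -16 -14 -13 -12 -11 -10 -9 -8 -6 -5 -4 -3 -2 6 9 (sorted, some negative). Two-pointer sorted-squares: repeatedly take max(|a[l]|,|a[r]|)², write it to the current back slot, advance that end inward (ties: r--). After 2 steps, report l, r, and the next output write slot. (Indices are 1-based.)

l=3, r=18, next write slot=16

l=1 r=18: |-19|>|9| out[18]=361, l++
l=2 r=18: |-18|>|9| out[17]=324, l++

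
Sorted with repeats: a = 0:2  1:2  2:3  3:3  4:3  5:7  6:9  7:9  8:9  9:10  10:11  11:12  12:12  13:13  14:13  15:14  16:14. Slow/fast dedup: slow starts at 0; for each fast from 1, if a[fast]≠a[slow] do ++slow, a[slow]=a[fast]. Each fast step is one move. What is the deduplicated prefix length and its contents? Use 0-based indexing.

length 9; prefix = [2, 3, 7, 9, 10, 11, 12, 13, 14]

slow=0 fast=1: a[fast]=2=a[slow] dup, fast++
slow=0 fast=2: a[fast]=3≠a[slow]=2 write a[1]=3, slow++,fast++
slow=1 fast=3: a[fast]=3=a[slow] dup, fast++
slow=1 fast=4: a[fast]=3=a[slow] dup, fast++
slow=1 fast=5: a[fast]=7≠a[slow]=3 write a[2]=7, slow++,fast++
slow=2 fast=6: a[fast]=9≠a[slow]=7 write a[3]=9, slow++,fast++
slow=3 fast=7: a[fast]=9=a[slow] dup, fast++
slow=3 fast=8: a[fast]=9=a[slow] dup, fast++
slow=3 fast=9: a[fast]=10≠a[slow]=9 write a[4]=10, slow++,fast++
slow=4 fast=10: a[fast]=11≠a[slow]=10 write a[5]=11, slow++,fast++
slow=5 fast=11: a[fast]=12≠a[slow]=11 write a[6]=12, slow++,fast++
slow=6 fast=12: a[fast]=12=a[slow] dup, fast++
slow=6 fast=13: a[fast]=13≠a[slow]=12 write a[7]=13, slow++,fast++
slow=7 fast=14: a[fast]=13=a[slow] dup, fast++
slow=7 fast=15: a[fast]=14≠a[slow]=13 write a[8]=14, slow++,fast++
slow=8 fast=16: a[fast]=14=a[slow] dup, fast++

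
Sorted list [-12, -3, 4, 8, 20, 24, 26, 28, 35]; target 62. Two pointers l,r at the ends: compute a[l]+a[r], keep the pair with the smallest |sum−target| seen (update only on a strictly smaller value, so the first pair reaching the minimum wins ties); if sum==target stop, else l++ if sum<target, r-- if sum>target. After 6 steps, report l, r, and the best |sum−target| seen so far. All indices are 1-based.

l=7, r=9, best |Δ|=3

l=1 r=9: -12+35=23 d=39 *, l++
l=2 r=9: -3+35=32 d=30 *, l++
l=3 r=9: 4+35=39 d=23 *, l++
l=4 r=9: 8+35=43 d=19 *, l++
l=5 r=9: 20+35=55 d=7 *, l++
l=6 r=9: 24+35=59 d=3 *, l++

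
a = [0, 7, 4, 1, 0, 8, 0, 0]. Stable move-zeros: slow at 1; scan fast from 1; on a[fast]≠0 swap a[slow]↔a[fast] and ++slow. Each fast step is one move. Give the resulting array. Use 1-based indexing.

[7, 4, 1, 8, 0, 0, 0, 0]

(s=1,f=1) a[fast]=0 → fast++
(s=1,f=2) a[fast]=7≠0 swap→a[1]=7 → slow++,fast++
(s=2,f=3) a[fast]=4≠0 swap→a[2]=4 → slow++,fast++
(s=3,f=4) a[fast]=1≠0 swap→a[3]=1 → slow++,fast++
(s=4,f=5) a[fast]=0 → fast++
(s=4,f=6) a[fast]=8≠0 swap→a[4]=8 → slow++,fast++
(s=5,f=7) a[fast]=0 → fast++
(s=5,f=8) a[fast]=0 → fast++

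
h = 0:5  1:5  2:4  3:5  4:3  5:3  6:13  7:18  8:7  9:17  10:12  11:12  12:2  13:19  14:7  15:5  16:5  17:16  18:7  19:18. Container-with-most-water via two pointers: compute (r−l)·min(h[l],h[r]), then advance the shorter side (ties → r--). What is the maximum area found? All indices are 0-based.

l=0 r=19: min(5,18)*19=95 best=95 *, l++
l=1 r=19: min(5,18)*18=90 best=95, l++
l=2 r=19: min(4,18)*17=68 best=95, l++
l=3 r=19: min(5,18)*16=80 best=95, l++
l=4 r=19: min(3,18)*15=45 best=95, l++
l=5 r=19: min(3,18)*14=42 best=95, l++
l=6 r=19: min(13,18)*13=169 best=169 *, l++
l=7 r=19: min(18,18)*12=216 best=216 *, r--
l=7 r=18: min(18,7)*11=77 best=216, r--
l=7 r=17: min(18,16)*10=160 best=216, r--
l=7 r=16: min(18,5)*9=45 best=216, r--
l=7 r=15: min(18,5)*8=40 best=216, r--
l=7 r=14: min(18,7)*7=49 best=216, r--
l=7 r=13: min(18,19)*6=108 best=216, l++
l=8 r=13: min(7,19)*5=35 best=216, l++
l=9 r=13: min(17,19)*4=68 best=216, l++
l=10 r=13: min(12,19)*3=36 best=216, l++
l=11 r=13: min(12,19)*2=24 best=216, l++
l=12 r=13: min(2,19)*1=2 best=216, l++

max area = 216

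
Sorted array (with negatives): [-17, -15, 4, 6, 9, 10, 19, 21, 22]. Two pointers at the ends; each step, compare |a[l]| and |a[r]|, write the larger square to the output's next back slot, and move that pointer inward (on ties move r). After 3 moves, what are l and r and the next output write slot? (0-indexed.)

l=0, r=5, next write slot=5

[0,8] |-17|<=|22| out[8]=484 → r--
[0,7] |-17|<=|21| out[7]=441 → r--
[0,6] |-17|<=|19| out[6]=361 → r--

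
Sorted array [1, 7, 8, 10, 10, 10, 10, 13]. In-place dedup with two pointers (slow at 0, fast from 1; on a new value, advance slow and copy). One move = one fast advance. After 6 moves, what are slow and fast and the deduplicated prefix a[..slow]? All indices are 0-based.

slow=0 fast=1: a[fast]=7≠a[slow]=1 write a[1]=7, slow++,fast++
slow=1 fast=2: a[fast]=8≠a[slow]=7 write a[2]=8, slow++,fast++
slow=2 fast=3: a[fast]=10≠a[slow]=8 write a[3]=10, slow++,fast++
slow=3 fast=4: a[fast]=10=a[slow] dup, fast++
slow=3 fast=5: a[fast]=10=a[slow] dup, fast++
slow=3 fast=6: a[fast]=10=a[slow] dup, fast++

slow=3, fast=7, prefix=[1, 7, 8, 10]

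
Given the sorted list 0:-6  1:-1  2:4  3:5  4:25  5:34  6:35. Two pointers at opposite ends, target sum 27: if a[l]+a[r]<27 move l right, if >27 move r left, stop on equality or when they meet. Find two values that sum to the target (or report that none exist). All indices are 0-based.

l=0 r=6: -6+35=29 >27, r--
l=0 r=5: -6+34=28 >27, r--
l=0 r=4: -6+25=19 <27, l++
l=1 r=4: -1+25=24 <27, l++
l=2 r=4: 4+25=29 >27, r--
l=2 r=3: 4+5=9 <27, l++

no pair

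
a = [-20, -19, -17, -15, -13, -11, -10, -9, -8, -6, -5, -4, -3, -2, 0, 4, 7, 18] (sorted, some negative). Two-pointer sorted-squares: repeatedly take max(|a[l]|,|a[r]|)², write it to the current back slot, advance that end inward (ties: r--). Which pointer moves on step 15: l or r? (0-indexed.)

l=0 r=17: |-20|>|18| out[17]=400, l++
l=1 r=17: |-19|>|18| out[16]=361, l++
l=2 r=17: |-17|<=|18| out[15]=324, r--
l=2 r=16: |-17|>|7| out[14]=289, l++
l=3 r=16: |-15|>|7| out[13]=225, l++
l=4 r=16: |-13|>|7| out[12]=169, l++
l=5 r=16: |-11|>|7| out[11]=121, l++
l=6 r=16: |-10|>|7| out[10]=100, l++
l=7 r=16: |-9|>|7| out[9]=81, l++
l=8 r=16: |-8|>|7| out[8]=64, l++
l=9 r=16: |-6|<=|7| out[7]=49, r--
l=9 r=15: |-6|>|4| out[6]=36, l++
l=10 r=15: |-5|>|4| out[5]=25, l++
l=11 r=15: |-4|<=|4| out[4]=16, r--
l=11 r=14: |-4|>|0| out[3]=16, l++

l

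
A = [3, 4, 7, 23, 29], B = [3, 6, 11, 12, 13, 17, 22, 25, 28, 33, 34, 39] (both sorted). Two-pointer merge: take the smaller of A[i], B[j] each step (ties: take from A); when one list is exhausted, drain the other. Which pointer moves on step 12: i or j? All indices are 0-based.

j

[i=0,j=0] A[i]=3<=B[j]=3 take 3 → i++
[i=1,j=0] A[i]=4>B[j]=3 take 3 → j++
[i=1,j=1] A[i]=4<=B[j]=6 take 4 → i++
[i=2,j=1] A[i]=7>B[j]=6 take 6 → j++
[i=2,j=2] A[i]=7<=B[j]=11 take 7 → i++
[i=3,j=2] A[i]=23>B[j]=11 take 11 → j++
[i=3,j=3] A[i]=23>B[j]=12 take 12 → j++
[i=3,j=4] A[i]=23>B[j]=13 take 13 → j++
[i=3,j=5] A[i]=23>B[j]=17 take 17 → j++
[i=3,j=6] A[i]=23>B[j]=22 take 22 → j++
[i=3,j=7] A[i]=23<=B[j]=25 take 23 → i++
[i=4,j=7] A[i]=29>B[j]=25 take 25 → j++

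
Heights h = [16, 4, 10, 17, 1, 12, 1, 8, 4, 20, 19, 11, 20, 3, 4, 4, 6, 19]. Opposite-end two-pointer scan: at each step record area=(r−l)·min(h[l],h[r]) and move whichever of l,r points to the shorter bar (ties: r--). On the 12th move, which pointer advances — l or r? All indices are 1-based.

r

l=1 r=18: min(16,19)*17=272 best=272 *, l++
l=2 r=18: min(4,19)*16=64 best=272, l++
l=3 r=18: min(10,19)*15=150 best=272, l++
l=4 r=18: min(17,19)*14=238 best=272, l++
l=5 r=18: min(1,19)*13=13 best=272, l++
l=6 r=18: min(12,19)*12=144 best=272, l++
l=7 r=18: min(1,19)*11=11 best=272, l++
l=8 r=18: min(8,19)*10=80 best=272, l++
l=9 r=18: min(4,19)*9=36 best=272, l++
l=10 r=18: min(20,19)*8=152 best=272, r--
l=10 r=17: min(20,6)*7=42 best=272, r--
l=10 r=16: min(20,4)*6=24 best=272, r--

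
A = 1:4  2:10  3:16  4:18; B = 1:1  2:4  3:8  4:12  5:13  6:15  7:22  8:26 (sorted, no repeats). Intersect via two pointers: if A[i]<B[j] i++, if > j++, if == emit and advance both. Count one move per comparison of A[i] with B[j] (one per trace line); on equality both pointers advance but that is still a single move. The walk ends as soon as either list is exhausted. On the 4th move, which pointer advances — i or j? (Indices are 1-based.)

i

[i=1,j=1] 4>1 → j++
[i=1,j=2] 4==4 emit → i++,j++
[i=2,j=3] 10>8 → j++
[i=2,j=4] 10<12 → i++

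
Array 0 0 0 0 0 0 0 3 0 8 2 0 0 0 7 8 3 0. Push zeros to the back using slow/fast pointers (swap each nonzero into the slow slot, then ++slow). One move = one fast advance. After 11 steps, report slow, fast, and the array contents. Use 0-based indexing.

(s=0,f=0) a[fast]=0 → fast++
(s=0,f=1) a[fast]=0 → fast++
(s=0,f=2) a[fast]=0 → fast++
(s=0,f=3) a[fast]=0 → fast++
(s=0,f=4) a[fast]=0 → fast++
(s=0,f=5) a[fast]=0 → fast++
(s=0,f=6) a[fast]=0 → fast++
(s=0,f=7) a[fast]=3≠0 swap→a[0]=3 → slow++,fast++
(s=1,f=8) a[fast]=0 → fast++
(s=1,f=9) a[fast]=8≠0 swap→a[1]=8 → slow++,fast++
(s=2,f=10) a[fast]=2≠0 swap→a[2]=2 → slow++,fast++

slow=3, fast=11, a=[3, 8, 2, 0, 0, 0, 0, 0, 0, 0, 0, 0, 0, 0, 7, 8, 3, 0]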